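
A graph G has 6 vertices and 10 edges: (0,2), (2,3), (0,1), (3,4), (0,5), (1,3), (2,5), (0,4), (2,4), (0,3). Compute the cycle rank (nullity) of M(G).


Cycle rank (nullity) = |E| - r(M) = |E| - (|V| - c).
|E| = 10, |V| = 6, c = 1.
Nullity = 10 - (6 - 1) = 10 - 5 = 5.

5


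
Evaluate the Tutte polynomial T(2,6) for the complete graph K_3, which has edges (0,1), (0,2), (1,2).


T(K_3; x,y) = x^2 + x + y.
T(2,6) = 4 + 2 + 6 = 12.

12


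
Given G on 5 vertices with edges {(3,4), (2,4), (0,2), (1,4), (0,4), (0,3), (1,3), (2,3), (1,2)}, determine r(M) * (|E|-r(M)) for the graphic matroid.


r(M) = |V| - c = 5 - 1 = 4.
nullity = |E| - r(M) = 9 - 4 = 5.
Product = 4 * 5 = 20.

20


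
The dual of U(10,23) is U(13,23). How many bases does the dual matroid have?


The dual of U(r,n) is U(n-r, n) = U(13,23).
Bases of U(13,23) are all (13)-element subsets.
|B(M*)| = C(23,13) = 1144066.

1144066


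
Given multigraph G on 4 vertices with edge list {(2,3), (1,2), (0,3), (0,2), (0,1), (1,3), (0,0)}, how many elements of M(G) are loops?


In a graphic matroid, a loop is a self-loop edge (u,u) with rank 0.
Examining all 7 edges for self-loops...
Self-loops found: (0,0)
Number of loops = 1.

1


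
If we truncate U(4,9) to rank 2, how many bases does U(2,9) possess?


Truncating U(4,9) to rank 2 gives U(2,9).
Bases of U(2,9) are all 2-element subsets of 9 elements.
Number of bases = (9 choose 2) = 36.

36


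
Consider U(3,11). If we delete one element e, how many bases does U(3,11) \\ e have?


Deleting e from U(3,11) gives U(3,10) since n > r.
Bases of U(3,10) = C(10,3) = 10! / (3! * 7!) = 120.

120


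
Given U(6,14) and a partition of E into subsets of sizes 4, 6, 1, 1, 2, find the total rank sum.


r(Ai) = min(|Ai|, 6) for each part.
Sum = min(4,6) + min(6,6) + min(1,6) + min(1,6) + min(2,6)
    = 4 + 6 + 1 + 1 + 2
    = 14.

14


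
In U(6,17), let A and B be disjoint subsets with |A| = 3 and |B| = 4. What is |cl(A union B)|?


|A union B| = 3 + 4 = 7 (disjoint).
In U(6,17), cl(S) = S if |S| < 6, else cl(S) = E.
Since 7 >= 6, cl(A union B) = E.
|cl(A union B)| = 17.

17


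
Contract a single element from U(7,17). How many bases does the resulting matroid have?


Contracting e from U(7,17) gives U(6,16).
Bases of U(6,16) = (16 choose 6) = 8008.

8008


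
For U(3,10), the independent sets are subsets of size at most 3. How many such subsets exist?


Independent sets of U(3,10) are all subsets of size <= 3.
Count = (10 choose 0) + (10 choose 1) + (10 choose 2) + (10 choose 3)
     = 1 + 10 + 45 + 120
     = 176.

176


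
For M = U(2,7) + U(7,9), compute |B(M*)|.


(M1+M2)* = M1* + M2*.
M1* = U(5,7), bases: C(7,5) = 21.
M2* = U(2,9), bases: C(9,2) = 36.
|B(M*)| = 21 * 36 = 756.

756


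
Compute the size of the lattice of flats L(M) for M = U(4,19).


Flats of U(4,19): every subset of size < 4 is a flat, plus E itself.
Count = (19 choose 0) + (19 choose 1) + (19 choose 2) + (19 choose 3) + 1
     = 1 + 19 + 171 + 969 + 1
     = 1161.

1161


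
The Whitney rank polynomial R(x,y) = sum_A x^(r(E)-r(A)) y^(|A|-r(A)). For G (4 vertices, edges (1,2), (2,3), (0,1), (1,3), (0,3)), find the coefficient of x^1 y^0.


R(x,y) = sum over A in 2^E of x^(r(E)-r(A)) * y^(|A|-r(A)).
G has 4 vertices, 5 edges. r(E) = 3.
Enumerate all 2^5 = 32 subsets.
Count subsets with r(E)-r(A)=1 and |A|-r(A)=0: 10.

10


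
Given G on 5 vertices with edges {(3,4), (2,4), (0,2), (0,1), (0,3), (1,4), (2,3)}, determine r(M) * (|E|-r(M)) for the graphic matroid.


r(M) = |V| - c = 5 - 1 = 4.
nullity = |E| - r(M) = 7 - 4 = 3.
Product = 4 * 3 = 12.

12


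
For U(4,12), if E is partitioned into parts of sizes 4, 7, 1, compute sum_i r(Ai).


r(Ai) = min(|Ai|, 4) for each part.
Sum = min(4,4) + min(7,4) + min(1,4)
    = 4 + 4 + 1
    = 9.

9


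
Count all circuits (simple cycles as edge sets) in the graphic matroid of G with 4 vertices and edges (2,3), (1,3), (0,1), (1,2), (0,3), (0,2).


A circuit in a graphic matroid = edge set of a simple cycle.
G has 4 vertices and 6 edges.
Enumerating all minimal edge subsets forming cycles...
Total circuits found: 7.

7


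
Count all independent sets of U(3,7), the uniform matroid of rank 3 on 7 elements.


Independent sets of U(3,7) are all subsets of size <= 3.
Count = (7 choose 0) + (7 choose 1) + (7 choose 2) + (7 choose 3)
     = 1 + 7 + 21 + 35
     = 64.

64


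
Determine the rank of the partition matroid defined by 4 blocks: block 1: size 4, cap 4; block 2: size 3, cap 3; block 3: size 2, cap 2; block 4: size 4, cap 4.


Rank of a partition matroid = sum of min(|Si|, ci) for each block.
= min(4,4) + min(3,3) + min(2,2) + min(4,4)
= 4 + 3 + 2 + 4
= 13.

13


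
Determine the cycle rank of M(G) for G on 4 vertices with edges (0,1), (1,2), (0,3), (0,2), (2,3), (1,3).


Cycle rank (nullity) = |E| - r(M) = |E| - (|V| - c).
|E| = 6, |V| = 4, c = 1.
Nullity = 6 - (4 - 1) = 6 - 3 = 3.

3


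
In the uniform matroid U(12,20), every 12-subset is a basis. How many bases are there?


Bases of U(12,20) are all 12-element subsets of the 20-element ground set.
Number of bases = C(20,12).
C(20,12) = 20! / (12! * 8!) = 125970.

125970


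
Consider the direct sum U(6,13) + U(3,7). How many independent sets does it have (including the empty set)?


For a direct sum, |I(M1+M2)| = |I(M1)| * |I(M2)|.
|I(U(6,13))| = sum C(13,k) for k=0..6 = 4096.
|I(U(3,7))| = sum C(7,k) for k=0..3 = 64.
Total = 4096 * 64 = 262144.

262144


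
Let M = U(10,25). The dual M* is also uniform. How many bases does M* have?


The dual of U(r,n) is U(n-r, n) = U(15,25).
Bases of U(15,25) are all (15)-element subsets.
|B(M*)| = C(25,15) = 25! / (15! * 10!) = 3268760.

3268760


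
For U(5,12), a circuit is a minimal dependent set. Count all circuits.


In U(5,12), circuits are the (6)-element subsets.
Any set of 6 elements is dependent, and removing any one element gives
an independent set of size 5, so it is a minimal dependent set.
Number of circuits = C(12,6) = 12! / (6! * 6!) = 924.

924


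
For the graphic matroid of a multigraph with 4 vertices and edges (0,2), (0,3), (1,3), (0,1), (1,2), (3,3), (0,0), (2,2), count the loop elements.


In a graphic matroid, a loop is a self-loop edge (u,u) with rank 0.
Examining all 8 edges for self-loops...
Self-loops found: (3,3), (0,0), (2,2)
Number of loops = 3.

3


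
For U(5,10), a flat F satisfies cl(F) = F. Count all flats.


Flats of U(5,10): every subset of size < 5 is a flat, plus E itself.
Count = (10 choose 0) + (10 choose 1) + (10 choose 2) + (10 choose 3) + (10 choose 4) + 1
     = 1 + 10 + 45 + 120 + 210 + 1
     = 387.

387


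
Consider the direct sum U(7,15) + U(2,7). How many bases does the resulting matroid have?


Bases of a direct sum M1 + M2: |B| = |B(M1)| * |B(M2)|.
|B(U(7,15))| = C(15,7) = 6435.
|B(U(2,7))| = C(7,2) = 21.
Total bases = 6435 * 21 = 135135.

135135


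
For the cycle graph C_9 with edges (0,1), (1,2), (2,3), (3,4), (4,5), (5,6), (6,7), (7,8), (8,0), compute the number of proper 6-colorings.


P(C_9, k) = (k-1)^9 + (-1)^9*(k-1).
P(6) = (5)^9 - 5
= 1953125 - 5 = 1953120.

1953120


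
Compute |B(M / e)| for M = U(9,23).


Contracting e from U(9,23) gives U(8,22).
Bases of U(8,22) = C(22,8) = 22! / (8! * 14!) = 319770.

319770


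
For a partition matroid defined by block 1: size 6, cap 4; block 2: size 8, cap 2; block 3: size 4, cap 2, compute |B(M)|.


A basis picks exactly ci elements from block i.
Number of bases = product of C(|Si|, ci).
= C(6,4) * C(8,2) * C(4,2)
= 15 * 28 * 6
= 2520.

2520


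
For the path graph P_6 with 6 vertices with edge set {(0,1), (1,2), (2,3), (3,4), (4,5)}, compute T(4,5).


A path on 6 vertices is a tree with 5 edges.
T(x,y) = x^(5) for any tree.
T(4,5) = 4^5 = 1024.

1024


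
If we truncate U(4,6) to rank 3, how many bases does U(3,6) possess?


Truncating U(4,6) to rank 3 gives U(3,6).
Bases of U(3,6) are all 3-element subsets of 6 elements.
Number of bases = C(6,3) = (6 * 5 * 4) / (1 * 2 * 3) = 20.

20


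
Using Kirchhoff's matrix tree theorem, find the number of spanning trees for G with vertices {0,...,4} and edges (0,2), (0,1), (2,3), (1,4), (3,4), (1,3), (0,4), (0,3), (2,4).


By Kirchhoff's matrix tree theorem, the number of spanning trees equals
the determinant of any cofactor of the Laplacian matrix L.
G has 5 vertices and 9 edges.
Computing the (4 x 4) cofactor determinant gives 75.

75


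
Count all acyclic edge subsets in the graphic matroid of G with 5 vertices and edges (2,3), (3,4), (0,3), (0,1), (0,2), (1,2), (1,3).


An independent set in a graphic matroid is an acyclic edge subset.
G has 5 vertices and 7 edges.
Enumerate all 2^7 = 128 subsets, checking for acyclicity.
Total independent sets = 76.

76


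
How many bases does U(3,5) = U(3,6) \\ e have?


Deleting e from U(3,6) gives U(3,5) since n > r.
Bases of U(3,5) = (5 choose 3) = 10.

10


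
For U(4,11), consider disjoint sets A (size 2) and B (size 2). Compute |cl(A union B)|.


|A union B| = 2 + 2 = 4 (disjoint).
In U(4,11), cl(S) = S if |S| < 4, else cl(S) = E.
Since 4 >= 4, cl(A union B) = E.
|cl(A union B)| = 11.

11


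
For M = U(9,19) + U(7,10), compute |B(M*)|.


(M1+M2)* = M1* + M2*.
M1* = U(10,19), bases: C(19,10) = 92378.
M2* = U(3,10), bases: C(10,3) = 120.
|B(M*)| = 92378 * 120 = 11085360.

11085360


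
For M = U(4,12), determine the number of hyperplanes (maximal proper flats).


Hyperplanes of U(4,12) are flats of rank 3.
In a uniform matroid, these are exactly the (3)-element subsets.
Count = C(12,3) = 12! / (3! * 9!) = 220.

220


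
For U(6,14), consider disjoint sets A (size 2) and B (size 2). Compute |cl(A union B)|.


|A union B| = 2 + 2 = 4 (disjoint).
In U(6,14), cl(S) = S if |S| < 6, else cl(S) = E.
Since 4 < 6, cl(A union B) = A union B.
|cl(A union B)| = 4.

4


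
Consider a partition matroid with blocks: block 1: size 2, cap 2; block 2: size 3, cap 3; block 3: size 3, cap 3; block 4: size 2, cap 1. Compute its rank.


Rank of a partition matroid = sum of min(|Si|, ci) for each block.
= min(2,2) + min(3,3) + min(3,3) + min(2,1)
= 2 + 3 + 3 + 1
= 9.

9


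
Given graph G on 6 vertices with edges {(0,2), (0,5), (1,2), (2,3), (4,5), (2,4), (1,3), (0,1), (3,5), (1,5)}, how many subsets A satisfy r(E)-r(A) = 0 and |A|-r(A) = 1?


R(x,y) = sum over A in 2^E of x^(r(E)-r(A)) * y^(|A|-r(A)).
G has 6 vertices, 10 edges. r(E) = 5.
Enumerate all 2^10 = 1024 subsets.
Count subsets with r(E)-r(A)=0 and |A|-r(A)=1: 163.

163


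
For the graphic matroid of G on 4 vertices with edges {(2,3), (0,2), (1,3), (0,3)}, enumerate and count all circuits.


A circuit in a graphic matroid = edge set of a simple cycle.
G has 4 vertices and 4 edges.
Enumerating all minimal edge subsets forming cycles...
Total circuits found: 1.

1


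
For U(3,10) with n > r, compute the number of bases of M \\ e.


Deleting e from U(3,10) gives U(3,9) since n > r.
Bases of U(3,9) = (9 choose 3) = 84.

84


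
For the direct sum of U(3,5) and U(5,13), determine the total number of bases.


Bases of a direct sum M1 + M2: |B| = |B(M1)| * |B(M2)|.
|B(U(3,5))| = C(5,3) = 10.
|B(U(5,13))| = C(13,5) = 1287.
Total bases = 10 * 1287 = 12870.

12870


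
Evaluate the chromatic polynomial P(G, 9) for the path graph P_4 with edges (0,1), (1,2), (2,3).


P(P_4, k) = k * (k-1)^(3).
P(9) = 9 * 8^3 = 9 * 512 = 4608.

4608


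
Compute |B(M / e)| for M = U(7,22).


Contracting e from U(7,22) gives U(6,21).
Bases of U(6,21) = C(21,6) = 21! / (6! * 15!) = 54264.

54264


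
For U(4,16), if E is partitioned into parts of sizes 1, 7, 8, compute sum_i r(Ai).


r(Ai) = min(|Ai|, 4) for each part.
Sum = min(1,4) + min(7,4) + min(8,4)
    = 1 + 4 + 4
    = 9.

9


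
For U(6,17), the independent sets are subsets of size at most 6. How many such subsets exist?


Independent sets of U(6,17) are all subsets of size <= 6.
Count = C(17,0) + C(17,1) + C(17,2) + C(17,3) + C(17,4) + C(17,5) + C(17,6)
     = 1 + 17 + 136 + 680 + 2380 + 6188 + 12376
     = 21778.

21778


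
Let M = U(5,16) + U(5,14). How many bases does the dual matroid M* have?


(M1+M2)* = M1* + M2*.
M1* = U(11,16), bases: C(16,11) = 4368.
M2* = U(9,14), bases: C(14,9) = 2002.
|B(M*)| = 4368 * 2002 = 8744736.

8744736


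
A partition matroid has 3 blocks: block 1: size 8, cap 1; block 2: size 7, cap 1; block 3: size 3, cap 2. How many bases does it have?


A basis picks exactly ci elements from block i.
Number of bases = product of C(|Si|, ci).
= C(8,1) * C(7,1) * C(3,2)
= 8 * 7 * 3
= 168.

168


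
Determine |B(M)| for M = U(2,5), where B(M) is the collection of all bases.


Bases of U(2,5) are all 2-element subsets of the 5-element ground set.
Number of bases = C(5,2).
C(5,2) = 5! / (2! * 3!) = 10.

10


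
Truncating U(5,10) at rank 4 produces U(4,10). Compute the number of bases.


Truncating U(5,10) to rank 4 gives U(4,10).
Bases of U(4,10) are all 4-element subsets of 10 elements.
Number of bases = (10 choose 4) = 210.

210


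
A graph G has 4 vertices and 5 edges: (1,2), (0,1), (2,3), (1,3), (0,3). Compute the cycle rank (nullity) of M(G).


Cycle rank (nullity) = |E| - r(M) = |E| - (|V| - c).
|E| = 5, |V| = 4, c = 1.
Nullity = 5 - (4 - 1) = 5 - 3 = 2.

2


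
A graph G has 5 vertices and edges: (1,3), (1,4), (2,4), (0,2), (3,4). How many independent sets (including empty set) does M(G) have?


An independent set in a graphic matroid is an acyclic edge subset.
G has 5 vertices and 5 edges.
Enumerate all 2^5 = 32 subsets, checking for acyclicity.
Total independent sets = 28.

28


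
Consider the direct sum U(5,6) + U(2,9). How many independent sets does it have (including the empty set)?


For a direct sum, |I(M1+M2)| = |I(M1)| * |I(M2)|.
|I(U(5,6))| = sum C(6,k) for k=0..5 = 63.
|I(U(2,9))| = sum C(9,k) for k=0..2 = 46.
Total = 63 * 46 = 2898.

2898


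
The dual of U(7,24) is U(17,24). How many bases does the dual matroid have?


The dual of U(r,n) is U(n-r, n) = U(17,24).
Bases of U(17,24) are all (17)-element subsets.
|B(M*)| = (24 choose 17) = 346104.

346104


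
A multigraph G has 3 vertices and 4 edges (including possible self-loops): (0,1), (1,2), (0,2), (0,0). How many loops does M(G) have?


In a graphic matroid, a loop is a self-loop edge (u,u) with rank 0.
Examining all 4 edges for self-loops...
Self-loops found: (0,0)
Number of loops = 1.

1


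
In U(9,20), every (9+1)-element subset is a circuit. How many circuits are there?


In U(9,20), circuits are the (10)-element subsets.
Any set of 10 elements is dependent, and removing any one element gives
an independent set of size 9, so it is a minimal dependent set.
Number of circuits = (20 choose 10) = 184756.

184756


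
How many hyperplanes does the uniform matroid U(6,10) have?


Hyperplanes of U(6,10) are flats of rank 5.
In a uniform matroid, these are exactly the (5)-element subsets.
Count = C(10,5) = 252.

252


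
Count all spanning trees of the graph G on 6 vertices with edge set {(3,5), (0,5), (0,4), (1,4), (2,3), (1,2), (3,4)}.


By Kirchhoff's matrix tree theorem, the number of spanning trees equals
the determinant of any cofactor of the Laplacian matrix L.
G has 6 vertices and 7 edges.
Computing the (5 x 5) cofactor determinant gives 15.

15


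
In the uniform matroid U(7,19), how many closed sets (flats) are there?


Flats of U(7,19): every subset of size < 7 is a flat, plus E itself.
Count = C(19,0) + C(19,1) + C(19,2) + C(19,3) + C(19,4) + C(19,5) + C(19,6) + 1
     = 1 + 19 + 171 + 969 + 3876 + 11628 + 27132 + 1
     = 43797.

43797


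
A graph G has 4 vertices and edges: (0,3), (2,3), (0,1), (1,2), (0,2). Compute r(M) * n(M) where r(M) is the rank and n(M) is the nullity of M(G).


r(M) = |V| - c = 4 - 1 = 3.
nullity = |E| - r(M) = 5 - 3 = 2.
Product = 3 * 2 = 6.

6


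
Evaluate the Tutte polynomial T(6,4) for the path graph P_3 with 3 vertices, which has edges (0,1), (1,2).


A path on 3 vertices is a tree with 2 edges.
T(x,y) = x^(2) for any tree.
T(6,4) = 6^2 = 36.

36


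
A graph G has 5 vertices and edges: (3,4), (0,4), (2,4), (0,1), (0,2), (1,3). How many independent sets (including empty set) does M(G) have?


An independent set in a graphic matroid is an acyclic edge subset.
G has 5 vertices and 6 edges.
Enumerate all 2^6 = 64 subsets, checking for acyclicity.
Total independent sets = 52.

52


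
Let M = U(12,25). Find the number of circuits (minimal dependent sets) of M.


In U(12,25), circuits are the (13)-element subsets.
Any set of 13 elements is dependent, and removing any one element gives
an independent set of size 12, so it is a minimal dependent set.
Number of circuits = C(25,13) = 5200300.

5200300


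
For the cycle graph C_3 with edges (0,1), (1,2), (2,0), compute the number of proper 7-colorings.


P(C_3, k) = (k-1)^3 + (-1)^3*(k-1).
P(7) = (6)^3 - 6
= 216 - 6 = 210.

210


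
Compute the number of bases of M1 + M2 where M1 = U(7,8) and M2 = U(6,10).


Bases of a direct sum M1 + M2: |B| = |B(M1)| * |B(M2)|.
|B(U(7,8))| = C(8,7) = 8.
|B(U(6,10))| = C(10,6) = 210.
Total bases = 8 * 210 = 1680.

1680


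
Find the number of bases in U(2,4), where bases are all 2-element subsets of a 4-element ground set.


Bases of U(2,4) are all 2-element subsets of the 4-element ground set.
Number of bases = C(4,2).
(4 choose 2) = 6.

6


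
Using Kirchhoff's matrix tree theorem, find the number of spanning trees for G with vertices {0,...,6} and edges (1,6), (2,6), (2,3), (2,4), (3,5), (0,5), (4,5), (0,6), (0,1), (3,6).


By Kirchhoff's matrix tree theorem, the number of spanning trees equals
the determinant of any cofactor of the Laplacian matrix L.
G has 7 vertices and 10 edges.
Computing the (6 x 6) cofactor determinant gives 94.

94


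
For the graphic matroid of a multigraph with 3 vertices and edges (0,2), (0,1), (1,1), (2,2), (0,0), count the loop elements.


In a graphic matroid, a loop is a self-loop edge (u,u) with rank 0.
Examining all 5 edges for self-loops...
Self-loops found: (1,1), (2,2), (0,0)
Number of loops = 3.

3


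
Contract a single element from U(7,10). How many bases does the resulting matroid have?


Contracting e from U(7,10) gives U(6,9).
Bases of U(6,9) = (9 choose 6) = 84.

84


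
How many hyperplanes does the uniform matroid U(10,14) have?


Hyperplanes of U(10,14) are flats of rank 9.
In a uniform matroid, these are exactly the (9)-element subsets.
Count = (14 choose 9) = 2002.

2002


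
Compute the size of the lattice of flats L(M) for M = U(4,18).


Flats of U(4,18): every subset of size < 4 is a flat, plus E itself.
Count = C(18,0) + C(18,1) + C(18,2) + C(18,3) + 1
     = 1 + 18 + 153 + 816 + 1
     = 989.

989


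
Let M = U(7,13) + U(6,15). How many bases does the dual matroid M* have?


(M1+M2)* = M1* + M2*.
M1* = U(6,13), bases: C(13,6) = 1716.
M2* = U(9,15), bases: C(15,9) = 5005.
|B(M*)| = 1716 * 5005 = 8588580.

8588580


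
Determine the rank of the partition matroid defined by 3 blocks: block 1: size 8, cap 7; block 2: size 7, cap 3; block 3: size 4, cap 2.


Rank of a partition matroid = sum of min(|Si|, ci) for each block.
= min(8,7) + min(7,3) + min(4,2)
= 7 + 3 + 2
= 12.

12


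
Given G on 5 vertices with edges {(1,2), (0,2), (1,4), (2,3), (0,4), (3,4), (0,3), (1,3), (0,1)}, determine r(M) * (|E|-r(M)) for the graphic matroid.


r(M) = |V| - c = 5 - 1 = 4.
nullity = |E| - r(M) = 9 - 4 = 5.
Product = 4 * 5 = 20.

20


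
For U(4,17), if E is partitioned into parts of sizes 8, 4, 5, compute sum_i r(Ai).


r(Ai) = min(|Ai|, 4) for each part.
Sum = min(8,4) + min(4,4) + min(5,4)
    = 4 + 4 + 4
    = 12.

12


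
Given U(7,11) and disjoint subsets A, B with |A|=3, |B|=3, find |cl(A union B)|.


|A union B| = 3 + 3 = 6 (disjoint).
In U(7,11), cl(S) = S if |S| < 7, else cl(S) = E.
Since 6 < 7, cl(A union B) = A union B.
|cl(A union B)| = 6.

6


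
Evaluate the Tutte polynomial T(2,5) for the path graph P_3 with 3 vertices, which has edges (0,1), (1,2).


A path on 3 vertices is a tree with 2 edges.
T(x,y) = x^(2) for any tree.
T(2,5) = 2^2 = 4.

4


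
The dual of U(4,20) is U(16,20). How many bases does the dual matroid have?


The dual of U(r,n) is U(n-r, n) = U(16,20).
Bases of U(16,20) are all (16)-element subsets.
|B(M*)| = C(20,16) = 20! / (16! * 4!) = 4845.

4845


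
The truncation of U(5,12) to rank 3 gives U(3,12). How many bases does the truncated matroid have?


Truncating U(5,12) to rank 3 gives U(3,12).
Bases of U(3,12) are all 3-element subsets of 12 elements.
Number of bases = C(12,3) = 12! / (3! * 9!) = 220.

220


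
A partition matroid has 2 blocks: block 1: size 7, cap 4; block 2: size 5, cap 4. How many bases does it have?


A basis picks exactly ci elements from block i.
Number of bases = product of C(|Si|, ci).
= C(7,4) * C(5,4)
= 35 * 5
= 175.

175


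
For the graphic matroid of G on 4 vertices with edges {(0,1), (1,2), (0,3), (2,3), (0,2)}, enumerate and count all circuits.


A circuit in a graphic matroid = edge set of a simple cycle.
G has 4 vertices and 5 edges.
Enumerating all minimal edge subsets forming cycles...
Total circuits found: 3.

3


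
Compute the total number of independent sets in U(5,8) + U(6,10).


For a direct sum, |I(M1+M2)| = |I(M1)| * |I(M2)|.
|I(U(5,8))| = sum C(8,k) for k=0..5 = 219.
|I(U(6,10))| = sum C(10,k) for k=0..6 = 848.
Total = 219 * 848 = 185712.

185712


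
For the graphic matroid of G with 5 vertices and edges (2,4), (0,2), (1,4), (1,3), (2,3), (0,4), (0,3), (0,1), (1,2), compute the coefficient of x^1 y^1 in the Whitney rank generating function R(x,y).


R(x,y) = sum over A in 2^E of x^(r(E)-r(A)) * y^(|A|-r(A)).
G has 5 vertices, 9 edges. r(E) = 4.
Enumerate all 2^9 = 512 subsets.
Count subsets with r(E)-r(A)=1 and |A|-r(A)=1: 51.

51


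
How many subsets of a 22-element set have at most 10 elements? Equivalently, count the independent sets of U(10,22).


Independent sets of U(10,22) are all subsets of size <= 10.
Count = (22 choose 0) + (22 choose 1) + (22 choose 2) + (22 choose 3) + (22 choose 4) + (22 choose 5) + (22 choose 6) + (22 choose 7) + (22 choose 8) + (22 choose 9) + (22 choose 10)
     = 1 + 22 + 231 + 1540 + 7315 + 26334 + 74613 + 170544 + 319770 + 497420 + 646646
     = 1744436.

1744436


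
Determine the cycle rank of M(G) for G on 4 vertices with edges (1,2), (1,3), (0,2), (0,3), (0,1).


Cycle rank (nullity) = |E| - r(M) = |E| - (|V| - c).
|E| = 5, |V| = 4, c = 1.
Nullity = 5 - (4 - 1) = 5 - 3 = 2.

2


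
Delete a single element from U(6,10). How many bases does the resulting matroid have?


Deleting e from U(6,10) gives U(6,9) since n > r.
Bases of U(6,9) = C(9,6) = 9! / (6! * 3!) = 84.

84


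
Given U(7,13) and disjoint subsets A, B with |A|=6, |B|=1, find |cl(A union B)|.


|A union B| = 6 + 1 = 7 (disjoint).
In U(7,13), cl(S) = S if |S| < 7, else cl(S) = E.
Since 7 >= 7, cl(A union B) = E.
|cl(A union B)| = 13.

13


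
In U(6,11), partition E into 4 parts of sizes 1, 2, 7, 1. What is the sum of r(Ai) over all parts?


r(Ai) = min(|Ai|, 6) for each part.
Sum = min(1,6) + min(2,6) + min(7,6) + min(1,6)
    = 1 + 2 + 6 + 1
    = 10.

10


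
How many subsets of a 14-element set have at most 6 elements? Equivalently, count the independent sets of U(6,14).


Independent sets of U(6,14) are all subsets of size <= 6.
Count = (14 choose 0) + (14 choose 1) + (14 choose 2) + (14 choose 3) + (14 choose 4) + (14 choose 5) + (14 choose 6)
     = 1 + 14 + 91 + 364 + 1001 + 2002 + 3003
     = 6476.

6476


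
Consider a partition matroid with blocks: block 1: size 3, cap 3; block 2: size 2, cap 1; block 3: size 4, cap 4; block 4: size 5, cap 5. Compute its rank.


Rank of a partition matroid = sum of min(|Si|, ci) for each block.
= min(3,3) + min(2,1) + min(4,4) + min(5,5)
= 3 + 1 + 4 + 5
= 13.

13


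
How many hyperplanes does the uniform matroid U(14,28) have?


Hyperplanes of U(14,28) are flats of rank 13.
In a uniform matroid, these are exactly the (13)-element subsets.
Count = C(28,13) = 28! / (13! * 15!) = 37442160.

37442160


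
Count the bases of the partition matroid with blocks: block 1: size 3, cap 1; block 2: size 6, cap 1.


A basis picks exactly ci elements from block i.
Number of bases = product of C(|Si|, ci).
= C(3,1) * C(6,1)
= 3 * 6
= 18.

18


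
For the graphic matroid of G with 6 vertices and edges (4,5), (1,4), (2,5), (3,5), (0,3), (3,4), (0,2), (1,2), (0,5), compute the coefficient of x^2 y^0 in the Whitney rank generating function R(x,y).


R(x,y) = sum over A in 2^E of x^(r(E)-r(A)) * y^(|A|-r(A)).
G has 6 vertices, 9 edges. r(E) = 5.
Enumerate all 2^9 = 512 subsets.
Count subsets with r(E)-r(A)=2 and |A|-r(A)=0: 81.

81


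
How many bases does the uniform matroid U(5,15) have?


Bases of U(5,15) are all 5-element subsets of the 15-element ground set.
Number of bases = C(15,5).
C(15,5) = 15! / (5! * 10!) = 3003.

3003


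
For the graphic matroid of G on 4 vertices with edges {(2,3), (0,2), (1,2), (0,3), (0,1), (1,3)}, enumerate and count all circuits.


A circuit in a graphic matroid = edge set of a simple cycle.
G has 4 vertices and 6 edges.
Enumerating all minimal edge subsets forming cycles...
Total circuits found: 7.

7


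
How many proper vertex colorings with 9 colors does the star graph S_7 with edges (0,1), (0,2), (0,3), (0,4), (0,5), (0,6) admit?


P(tree, k) = k * (k-1)^(6) for any tree on 7 vertices.
P(9) = 9 * 8^6 = 9 * 262144 = 2359296.

2359296


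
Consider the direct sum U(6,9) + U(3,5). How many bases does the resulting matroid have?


Bases of a direct sum M1 + M2: |B| = |B(M1)| * |B(M2)|.
|B(U(6,9))| = C(9,6) = 84.
|B(U(3,5))| = C(5,3) = 10.
Total bases = 84 * 10 = 840.

840


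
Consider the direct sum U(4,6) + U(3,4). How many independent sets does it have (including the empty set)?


For a direct sum, |I(M1+M2)| = |I(M1)| * |I(M2)|.
|I(U(4,6))| = sum C(6,k) for k=0..4 = 57.
|I(U(3,4))| = sum C(4,k) for k=0..3 = 15.
Total = 57 * 15 = 855.

855


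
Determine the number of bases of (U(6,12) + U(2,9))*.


(M1+M2)* = M1* + M2*.
M1* = U(6,12), bases: C(12,6) = 924.
M2* = U(7,9), bases: C(9,7) = 36.
|B(M*)| = 924 * 36 = 33264.

33264


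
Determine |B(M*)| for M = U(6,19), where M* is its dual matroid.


The dual of U(r,n) is U(n-r, n) = U(13,19).
Bases of U(13,19) are all (13)-element subsets.
|B(M*)| = C(19,13) = 19! / (13! * 6!) = 27132.

27132


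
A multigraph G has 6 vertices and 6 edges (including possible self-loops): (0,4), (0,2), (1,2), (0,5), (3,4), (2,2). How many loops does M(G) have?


In a graphic matroid, a loop is a self-loop edge (u,u) with rank 0.
Examining all 6 edges for self-loops...
Self-loops found: (2,2)
Number of loops = 1.

1


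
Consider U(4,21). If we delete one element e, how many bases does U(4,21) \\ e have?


Deleting e from U(4,21) gives U(4,20) since n > r.
Bases of U(4,20) = C(20,4) = 20! / (4! * 16!) = 4845.

4845


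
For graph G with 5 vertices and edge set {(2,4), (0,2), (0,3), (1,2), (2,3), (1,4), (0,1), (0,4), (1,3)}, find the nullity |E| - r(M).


Cycle rank (nullity) = |E| - r(M) = |E| - (|V| - c).
|E| = 9, |V| = 5, c = 1.
Nullity = 9 - (5 - 1) = 9 - 4 = 5.

5


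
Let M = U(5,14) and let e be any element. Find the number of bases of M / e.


Contracting e from U(5,14) gives U(4,13).
Bases of U(4,13) = C(13,4) = 13! / (4! * 9!) = 715.

715


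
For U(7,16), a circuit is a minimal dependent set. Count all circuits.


In U(7,16), circuits are the (8)-element subsets.
Any set of 8 elements is dependent, and removing any one element gives
an independent set of size 7, so it is a minimal dependent set.
Number of circuits = (16 choose 8) = 12870.

12870


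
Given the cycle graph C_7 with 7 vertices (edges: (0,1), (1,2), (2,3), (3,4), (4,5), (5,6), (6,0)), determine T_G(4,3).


T(C_7; x,y) = x + x^2 + ... + x^(6) + y.
T(4,3) = 4^1 + 4^2 + 4^3 + 4^4 + 4^5 + 4^6 + 3
= 4 + 16 + 64 + 256 + 1024 + 4096 + 3
= 5463.

5463


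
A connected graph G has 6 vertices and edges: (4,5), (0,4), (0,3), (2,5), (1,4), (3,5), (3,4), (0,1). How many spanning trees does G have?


By Kirchhoff's matrix tree theorem, the number of spanning trees equals
the determinant of any cofactor of the Laplacian matrix L.
G has 6 vertices and 8 edges.
Computing the (5 x 5) cofactor determinant gives 21.

21


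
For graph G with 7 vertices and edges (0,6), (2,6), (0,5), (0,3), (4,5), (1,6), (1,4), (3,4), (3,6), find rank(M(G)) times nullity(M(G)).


r(M) = |V| - c = 7 - 1 = 6.
nullity = |E| - r(M) = 9 - 6 = 3.
Product = 6 * 3 = 18.

18


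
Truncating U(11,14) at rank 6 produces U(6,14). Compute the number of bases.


Truncating U(11,14) to rank 6 gives U(6,14).
Bases of U(6,14) are all 6-element subsets of 14 elements.
Number of bases = (14 choose 6) = 3003.

3003


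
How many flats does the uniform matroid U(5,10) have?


Flats of U(5,10): every subset of size < 5 is a flat, plus E itself.
Count = C(10,0) + C(10,1) + C(10,2) + C(10,3) + C(10,4) + 1
     = 1 + 10 + 45 + 120 + 210 + 1
     = 387.

387


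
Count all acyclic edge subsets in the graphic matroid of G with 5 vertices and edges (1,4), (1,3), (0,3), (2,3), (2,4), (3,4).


An independent set in a graphic matroid is an acyclic edge subset.
G has 5 vertices and 6 edges.
Enumerate all 2^6 = 64 subsets, checking for acyclicity.
Total independent sets = 48.

48


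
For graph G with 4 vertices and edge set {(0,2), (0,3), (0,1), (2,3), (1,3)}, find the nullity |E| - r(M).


Cycle rank (nullity) = |E| - r(M) = |E| - (|V| - c).
|E| = 5, |V| = 4, c = 1.
Nullity = 5 - (4 - 1) = 5 - 3 = 2.

2


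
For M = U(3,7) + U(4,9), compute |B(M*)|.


(M1+M2)* = M1* + M2*.
M1* = U(4,7), bases: C(7,4) = 35.
M2* = U(5,9), bases: C(9,5) = 126.
|B(M*)| = 35 * 126 = 4410.

4410


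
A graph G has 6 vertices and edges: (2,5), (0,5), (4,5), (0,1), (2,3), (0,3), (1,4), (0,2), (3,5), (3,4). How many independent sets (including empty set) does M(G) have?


An independent set in a graphic matroid is an acyclic edge subset.
G has 6 vertices and 10 edges.
Enumerate all 2^10 = 1024 subsets, checking for acyclicity.
Total independent sets = 454.

454


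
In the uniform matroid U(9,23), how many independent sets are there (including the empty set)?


Independent sets of U(9,23) are all subsets of size <= 9.
Count = (23 choose 0) + (23 choose 1) + (23 choose 2) + (23 choose 3) + (23 choose 4) + (23 choose 5) + (23 choose 6) + (23 choose 7) + (23 choose 8) + (23 choose 9)
     = 1 + 23 + 253 + 1771 + 8855 + 33649 + 100947 + 245157 + 490314 + 817190
     = 1698160.

1698160


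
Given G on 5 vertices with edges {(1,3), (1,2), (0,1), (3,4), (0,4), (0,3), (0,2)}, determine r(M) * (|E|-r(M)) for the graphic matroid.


r(M) = |V| - c = 5 - 1 = 4.
nullity = |E| - r(M) = 7 - 4 = 3.
Product = 4 * 3 = 12.

12


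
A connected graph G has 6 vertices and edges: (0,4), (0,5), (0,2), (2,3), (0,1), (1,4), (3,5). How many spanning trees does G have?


By Kirchhoff's matrix tree theorem, the number of spanning trees equals
the determinant of any cofactor of the Laplacian matrix L.
G has 6 vertices and 7 edges.
Computing the (5 x 5) cofactor determinant gives 12.

12


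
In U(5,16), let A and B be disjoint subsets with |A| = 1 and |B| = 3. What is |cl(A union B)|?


|A union B| = 1 + 3 = 4 (disjoint).
In U(5,16), cl(S) = S if |S| < 5, else cl(S) = E.
Since 4 < 5, cl(A union B) = A union B.
|cl(A union B)| = 4.

4


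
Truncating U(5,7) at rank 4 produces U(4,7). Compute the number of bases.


Truncating U(5,7) to rank 4 gives U(4,7).
Bases of U(4,7) are all 4-element subsets of 7 elements.
Number of bases = C(7,4) = 7! / (4! * 3!) = 35.

35


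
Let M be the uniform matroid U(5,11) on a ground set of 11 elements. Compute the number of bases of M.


Bases of U(5,11) are all 5-element subsets of the 11-element ground set.
Number of bases = C(11,5).
C(11,5) = 462.

462


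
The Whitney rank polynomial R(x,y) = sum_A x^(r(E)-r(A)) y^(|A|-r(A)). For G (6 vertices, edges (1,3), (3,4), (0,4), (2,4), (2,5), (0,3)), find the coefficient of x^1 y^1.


R(x,y) = sum over A in 2^E of x^(r(E)-r(A)) * y^(|A|-r(A)).
G has 6 vertices, 6 edges. r(E) = 5.
Enumerate all 2^6 = 64 subsets.
Count subsets with r(E)-r(A)=1 and |A|-r(A)=1: 3.

3


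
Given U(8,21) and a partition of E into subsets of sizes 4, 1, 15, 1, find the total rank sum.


r(Ai) = min(|Ai|, 8) for each part.
Sum = min(4,8) + min(1,8) + min(15,8) + min(1,8)
    = 4 + 1 + 8 + 1
    = 14.

14


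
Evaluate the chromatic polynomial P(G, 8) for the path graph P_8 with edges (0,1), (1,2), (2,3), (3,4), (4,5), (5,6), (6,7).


P(P_8, k) = k * (k-1)^(7).
P(8) = 8 * 7^7 = 8 * 823543 = 6588344.

6588344


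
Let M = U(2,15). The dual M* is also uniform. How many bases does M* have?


The dual of U(r,n) is U(n-r, n) = U(13,15).
Bases of U(13,15) are all (13)-element subsets.
|B(M*)| = (15 choose 13) = 105.

105


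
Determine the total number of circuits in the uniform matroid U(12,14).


In U(12,14), circuits are the (13)-element subsets.
Any set of 13 elements is dependent, and removing any one element gives
an independent set of size 12, so it is a minimal dependent set.
Number of circuits = C(14,13) = 14.

14


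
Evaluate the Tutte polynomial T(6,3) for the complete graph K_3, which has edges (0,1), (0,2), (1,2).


T(K_3; x,y) = x^2 + x + y.
T(6,3) = 36 + 6 + 3 = 45.

45


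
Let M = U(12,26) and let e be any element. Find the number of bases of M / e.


Contracting e from U(12,26) gives U(11,25).
Bases of U(11,25) = (25 choose 11) = 4457400.

4457400


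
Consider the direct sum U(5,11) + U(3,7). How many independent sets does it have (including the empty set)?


For a direct sum, |I(M1+M2)| = |I(M1)| * |I(M2)|.
|I(U(5,11))| = sum C(11,k) for k=0..5 = 1024.
|I(U(3,7))| = sum C(7,k) for k=0..3 = 64.
Total = 1024 * 64 = 65536.

65536


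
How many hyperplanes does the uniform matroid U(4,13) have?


Hyperplanes of U(4,13) are flats of rank 3.
In a uniform matroid, these are exactly the (3)-element subsets.
Count = C(13,3) = (13 * 12 * 11) / (1 * 2 * 3) = 286.

286


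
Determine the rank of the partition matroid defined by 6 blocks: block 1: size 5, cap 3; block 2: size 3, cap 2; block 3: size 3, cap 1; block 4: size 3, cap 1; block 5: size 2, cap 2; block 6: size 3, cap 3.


Rank of a partition matroid = sum of min(|Si|, ci) for each block.
= min(5,3) + min(3,2) + min(3,1) + min(3,1) + min(2,2) + min(3,3)
= 3 + 2 + 1 + 1 + 2 + 3
= 12.

12


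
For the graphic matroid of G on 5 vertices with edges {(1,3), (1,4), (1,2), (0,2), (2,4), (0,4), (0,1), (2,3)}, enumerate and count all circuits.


A circuit in a graphic matroid = edge set of a simple cycle.
G has 5 vertices and 8 edges.
Enumerating all minimal edge subsets forming cycles...
Total circuits found: 12.

12


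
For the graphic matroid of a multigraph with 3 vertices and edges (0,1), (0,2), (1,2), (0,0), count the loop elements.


In a graphic matroid, a loop is a self-loop edge (u,u) with rank 0.
Examining all 4 edges for self-loops...
Self-loops found: (0,0)
Number of loops = 1.

1


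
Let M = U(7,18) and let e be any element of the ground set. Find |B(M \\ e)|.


Deleting e from U(7,18) gives U(7,17) since n > r.
Bases of U(7,17) = (17 choose 7) = 19448.

19448


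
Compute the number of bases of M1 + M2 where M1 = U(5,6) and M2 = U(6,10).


Bases of a direct sum M1 + M2: |B| = |B(M1)| * |B(M2)|.
|B(U(5,6))| = C(6,5) = 6.
|B(U(6,10))| = C(10,6) = 210.
Total bases = 6 * 210 = 1260.

1260


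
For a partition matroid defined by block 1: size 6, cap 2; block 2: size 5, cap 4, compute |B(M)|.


A basis picks exactly ci elements from block i.
Number of bases = product of C(|Si|, ci).
= C(6,2) * C(5,4)
= 15 * 5
= 75.

75


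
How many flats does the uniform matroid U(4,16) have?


Flats of U(4,16): every subset of size < 4 is a flat, plus E itself.
Count = C(16,0) + C(16,1) + C(16,2) + C(16,3) + 1
     = 1 + 16 + 120 + 560 + 1
     = 698.

698


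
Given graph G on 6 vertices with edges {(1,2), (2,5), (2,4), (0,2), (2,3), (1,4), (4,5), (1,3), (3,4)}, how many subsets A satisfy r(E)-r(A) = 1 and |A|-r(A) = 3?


R(x,y) = sum over A in 2^E of x^(r(E)-r(A)) * y^(|A|-r(A)).
G has 6 vertices, 9 edges. r(E) = 5.
Enumerate all 2^9 = 512 subsets.
Count subsets with r(E)-r(A)=1 and |A|-r(A)=3: 9.

9


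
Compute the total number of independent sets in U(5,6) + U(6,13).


For a direct sum, |I(M1+M2)| = |I(M1)| * |I(M2)|.
|I(U(5,6))| = sum C(6,k) for k=0..5 = 63.
|I(U(6,13))| = sum C(13,k) for k=0..6 = 4096.
Total = 63 * 4096 = 258048.

258048


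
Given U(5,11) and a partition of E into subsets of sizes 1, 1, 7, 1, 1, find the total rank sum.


r(Ai) = min(|Ai|, 5) for each part.
Sum = min(1,5) + min(1,5) + min(7,5) + min(1,5) + min(1,5)
    = 1 + 1 + 5 + 1 + 1
    = 9.

9


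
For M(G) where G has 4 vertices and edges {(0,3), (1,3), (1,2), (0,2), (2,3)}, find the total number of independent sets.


An independent set in a graphic matroid is an acyclic edge subset.
G has 4 vertices and 5 edges.
Enumerate all 2^5 = 32 subsets, checking for acyclicity.
Total independent sets = 24.

24


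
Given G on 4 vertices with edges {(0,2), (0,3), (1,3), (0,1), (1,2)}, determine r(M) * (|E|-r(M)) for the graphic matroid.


r(M) = |V| - c = 4 - 1 = 3.
nullity = |E| - r(M) = 5 - 3 = 2.
Product = 3 * 2 = 6.

6


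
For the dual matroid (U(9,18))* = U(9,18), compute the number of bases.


The dual of U(r,n) is U(n-r, n) = U(9,18).
Bases of U(9,18) are all (9)-element subsets.
|B(M*)| = C(18,9) = 18! / (9! * 9!) = 48620.

48620


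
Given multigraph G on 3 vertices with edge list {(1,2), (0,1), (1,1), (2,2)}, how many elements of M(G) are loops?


In a graphic matroid, a loop is a self-loop edge (u,u) with rank 0.
Examining all 4 edges for self-loops...
Self-loops found: (1,1), (2,2)
Number of loops = 2.

2


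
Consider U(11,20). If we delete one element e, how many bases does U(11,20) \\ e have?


Deleting e from U(11,20) gives U(11,19) since n > r.
Bases of U(11,19) = C(19,11) = 75582.

75582


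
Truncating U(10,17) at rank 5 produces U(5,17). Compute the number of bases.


Truncating U(10,17) to rank 5 gives U(5,17).
Bases of U(5,17) are all 5-element subsets of 17 elements.
Number of bases = C(17,5) = 6188.

6188


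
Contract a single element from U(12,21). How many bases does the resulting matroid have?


Contracting e from U(12,21) gives U(11,20).
Bases of U(11,20) = C(20,11) = 167960.

167960


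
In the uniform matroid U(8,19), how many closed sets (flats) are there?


Flats of U(8,19): every subset of size < 8 is a flat, plus E itself.
Count = C(19,0) + C(19,1) + C(19,2) + C(19,3) + C(19,4) + C(19,5) + C(19,6) + C(19,7) + 1
     = 1 + 19 + 171 + 969 + 3876 + 11628 + 27132 + 50388 + 1
     = 94185.

94185


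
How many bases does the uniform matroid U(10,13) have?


Bases of U(10,13) are all 10-element subsets of the 13-element ground set.
Number of bases = C(13,10).
C(13,10) = 286.

286


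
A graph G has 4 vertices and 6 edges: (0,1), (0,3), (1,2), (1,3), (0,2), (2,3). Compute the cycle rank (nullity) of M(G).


Cycle rank (nullity) = |E| - r(M) = |E| - (|V| - c).
|E| = 6, |V| = 4, c = 1.
Nullity = 6 - (4 - 1) = 6 - 3 = 3.

3


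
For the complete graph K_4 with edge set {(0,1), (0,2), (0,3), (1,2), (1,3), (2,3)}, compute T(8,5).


T(K_4; x,y) = x^3 + 3x^2 + 4xy + 2x + y^3 + 3y^2 + 2y.
Substituting x=8, y=5:
= 512 + 192 + 160 + 16 + 125 + 75 + 10
= 1090.

1090
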